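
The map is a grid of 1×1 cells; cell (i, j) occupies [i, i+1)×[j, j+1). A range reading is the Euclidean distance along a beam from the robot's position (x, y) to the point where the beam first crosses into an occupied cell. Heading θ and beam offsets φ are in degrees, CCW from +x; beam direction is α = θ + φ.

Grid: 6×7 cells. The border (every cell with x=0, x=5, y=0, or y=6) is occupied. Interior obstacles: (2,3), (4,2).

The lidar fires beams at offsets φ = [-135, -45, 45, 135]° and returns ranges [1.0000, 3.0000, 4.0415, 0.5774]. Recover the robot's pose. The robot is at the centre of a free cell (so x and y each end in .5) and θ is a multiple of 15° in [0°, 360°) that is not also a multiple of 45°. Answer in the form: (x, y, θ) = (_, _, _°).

Candidates: 18 free-cell centres × 16 headings = 288 poses. Raycast each; keep the one whose scan matches to 4 dp.
  (1.5, 5.5, 210°): beam 1 = 0.5176 ≠ 1.0000 ✗
  (4.5, 1.5, 75°): beam 1 = 0.5774 ≠ 1.0000 ✗
  (3.5, 4.5, 255°): beam 1 = 1.7321 ≠ 1.0000 ✗
  …
  (4.5, 4.5, 195°): r_1=1.0000, r_2=3.0000, r_3=4.0415, r_4=0.5774 — all match ✓
Only this pose fits every beam.

(x, y, θ) = (4.5, 4.5, 195°)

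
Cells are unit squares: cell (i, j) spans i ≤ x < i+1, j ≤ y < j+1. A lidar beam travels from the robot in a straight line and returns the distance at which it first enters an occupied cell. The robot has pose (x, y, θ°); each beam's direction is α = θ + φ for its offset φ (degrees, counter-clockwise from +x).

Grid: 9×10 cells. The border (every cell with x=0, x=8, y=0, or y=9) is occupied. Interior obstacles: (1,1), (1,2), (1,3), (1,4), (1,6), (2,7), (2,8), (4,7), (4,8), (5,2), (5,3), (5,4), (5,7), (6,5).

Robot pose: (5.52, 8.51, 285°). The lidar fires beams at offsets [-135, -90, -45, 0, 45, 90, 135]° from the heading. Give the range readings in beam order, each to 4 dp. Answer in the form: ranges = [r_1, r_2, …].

ranges = [0.6004, 0.5383, 0.5889, 0.5280, 2.8637, 1.8932, 0.5658]

beam 1: φ=-135°, α=150°
  cosα=-0.8660 sinα=0.5000 | (5,8) | tMaxX 0.6004 tMaxY 0.9800 | tΔX 1.1547 tΔY 2.0000
    t=0.6004 [x] (4,8) — stop
  → r_1 = 0.6004
beam 2: φ=-90°, α=195°
  cosα=-0.9659 sinα=-0.2588 | (5,8) | tMaxX 0.5383 tMaxY 1.9705 | tΔX 1.0353 tΔY 3.8637
    t=0.5383 [x] (4,8) — stop
  → r_2 = 0.5383
beam 3: φ=-45°, α=240°
  cosα=-0.5000 sinα=-0.8660 | (5,8) | tMaxX 1.0400 tMaxY 0.5889 | tΔX 2.0000 tΔY 1.1547
    t=0.5889 [y] (5,7) — stop
  → r_3 = 0.5889
beam 4: φ=0°, α=285°
  cosα=0.2588 sinα=-0.9659 | (5,8) | tMaxX 1.8546 tMaxY 0.5280 | tΔX 3.8637 tΔY 1.0353
    t=0.5280 [y] (5,7) — stop
  → r_4 = 0.5280
beam 5: φ=45°, α=330°
  cosα=0.8660 sinα=-0.5000 | (5,8) | tMaxX 0.5543 tMaxY 1.0200 | tΔX 1.1547 tΔY 2.0000
    t=0.5543 [x] (6,8)
    t=1.0200 [y] (6,7)
    t=1.7090 [x] (7,7)
    t=2.8637 [x] (8,7) — stop
  → r_5 = 2.8637
beam 6: φ=90°, α=15°
  cosα=0.9659 sinα=0.2588 | (5,8) | tMaxX 0.4969 tMaxY 1.8932 | tΔX 1.0353 tΔY 3.8637
    t=0.4969 [x] (6,8)
    t=1.5322 [x] (7,8)
    t=1.8932 [y] (7,9) — stop
  → r_6 = 1.8932
beam 7: φ=135°, α=60°
  cosα=0.5000 sinα=0.8660 | (5,8) | tMaxX 0.9600 tMaxY 0.5658 | tΔX 2.0000 tΔY 1.1547
    t=0.5658 [y] (5,9) — stop
  → r_7 = 0.5658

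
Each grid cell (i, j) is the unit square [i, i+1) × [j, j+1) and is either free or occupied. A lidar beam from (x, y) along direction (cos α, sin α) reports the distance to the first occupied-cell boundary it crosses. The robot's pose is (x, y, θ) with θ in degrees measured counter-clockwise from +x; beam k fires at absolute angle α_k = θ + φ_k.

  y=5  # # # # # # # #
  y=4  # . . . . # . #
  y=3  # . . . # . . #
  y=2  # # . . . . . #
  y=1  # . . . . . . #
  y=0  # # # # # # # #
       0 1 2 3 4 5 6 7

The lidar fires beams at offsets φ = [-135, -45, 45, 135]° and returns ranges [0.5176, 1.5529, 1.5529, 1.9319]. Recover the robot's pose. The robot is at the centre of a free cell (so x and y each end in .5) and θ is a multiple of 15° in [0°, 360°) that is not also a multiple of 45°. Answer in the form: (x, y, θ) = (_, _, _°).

Candidates: 21 free-cell centres × 16 headings = 336 poses. Raycast each; keep the one whose scan matches to 4 dp.
  (5.5, 1.5, 255°): beam 1 = 1.7321 ≠ 0.5176 ✗
  (2.5, 3.5, 60°): beam 1 = 2.5882 ≠ 0.5176 ✗
  (2.5, 4.5, 255°): beam 1 = 0.5774 ≠ 0.5176 ✗
  (5.5, 1.5, 75°): beam 1 = 0.5774 ≠ 0.5176 ✗
  (6.5, 1.5, 165°): beam 1 = 0.5774 ≠ 0.5176 ✗
  …
  (6.5, 3.5, 150°): r_1=0.5176, r_2=1.5529, r_3=1.5529, r_4=1.9319 — all match ✓
Only this pose fits every beam.

(x, y, θ) = (6.5, 3.5, 150°)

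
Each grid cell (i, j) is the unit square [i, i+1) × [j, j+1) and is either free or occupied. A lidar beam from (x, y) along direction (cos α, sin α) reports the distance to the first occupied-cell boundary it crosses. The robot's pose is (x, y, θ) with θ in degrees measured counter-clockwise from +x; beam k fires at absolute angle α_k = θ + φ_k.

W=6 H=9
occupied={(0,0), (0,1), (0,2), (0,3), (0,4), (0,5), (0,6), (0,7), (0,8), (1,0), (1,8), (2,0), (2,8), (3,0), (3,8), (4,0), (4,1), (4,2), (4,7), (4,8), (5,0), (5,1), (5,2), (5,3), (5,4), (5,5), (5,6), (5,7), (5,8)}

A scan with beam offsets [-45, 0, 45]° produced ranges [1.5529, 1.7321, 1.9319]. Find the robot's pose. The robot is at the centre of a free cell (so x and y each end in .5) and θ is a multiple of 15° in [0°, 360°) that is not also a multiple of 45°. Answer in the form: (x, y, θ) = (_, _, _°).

(x, y, θ) = (3.5, 5.5, 30°)

Enumerate (i+0.5, j+0.5, θ) over the 25 free cells and 16 admissible headings. For each, cast all 3 beams and compare to the given ranges.
  (2.5, 2.5, 75°): beam 1 = 2.8868 ≠ 1.5529 ✗
  (1.5, 7.5, 75°): beam 1 = 1.0000 ≠ 1.5529 ✗
  (1.5, 2.5, 105°): beam 1 = 5.1962 ≠ 1.5529 ✗
  (2.5, 7.5, 150°): beam 1 = 0.5176 ≠ 1.5529 ✗
  (3.5, 1.5, 150°): beam 1 = 6.7293 ≠ 1.5529 ✗
  …
  (3.5, 5.5, 30°): r_1=1.5529, r_2=1.7321, r_3=1.9319 — all match ✓
Only this pose fits every beam.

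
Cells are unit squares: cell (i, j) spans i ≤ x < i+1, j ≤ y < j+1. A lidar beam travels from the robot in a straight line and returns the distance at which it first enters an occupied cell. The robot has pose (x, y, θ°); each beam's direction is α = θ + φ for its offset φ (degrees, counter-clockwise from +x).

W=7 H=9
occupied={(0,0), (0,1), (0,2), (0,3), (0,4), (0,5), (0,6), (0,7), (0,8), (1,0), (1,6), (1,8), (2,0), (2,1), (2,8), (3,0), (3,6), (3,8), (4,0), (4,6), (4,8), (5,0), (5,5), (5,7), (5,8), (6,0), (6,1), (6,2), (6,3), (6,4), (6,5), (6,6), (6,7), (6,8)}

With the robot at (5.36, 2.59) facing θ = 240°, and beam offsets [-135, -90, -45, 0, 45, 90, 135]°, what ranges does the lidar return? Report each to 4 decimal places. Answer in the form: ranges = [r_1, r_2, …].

ranges = [3.5303, 5.0345, 2.4433, 1.8360, 1.6461, 0.7390, 0.6626]

beam 1: φ=-135°, α=105°
  d=(-0.2588,0.9659)  start (5,2)  tX=1.3909 tY=0.4245  stride 1/|dx|=3.8637 1/|dy|=1.0353
    cross y-line → (5,3), t=0.4245
    cross x-line → (4,3), t=1.3909
    cross y-line → (4,4), t=1.4597
    cross y-line → (4,5), t=2.4950
    cross y-line → (4,6), t=3.5303 (wall)
  → r_1 = 3.5303
beam 2: φ=-90°, α=150°
  d=(-0.8660,0.5000)  start (5,2)  tX=0.4157 tY=0.8200  stride 1/|dx|=1.1547 1/|dy|=2.0000
    cross x-line → (4,2), t=0.4157
    cross y-line → (4,3), t=0.8200
    cross x-line → (3,3), t=1.5704
    cross x-line → (2,3), t=2.7251
    cross y-line → (2,4), t=2.8200
    cross x-line → (1,4), t=3.8798
    cross y-line → (1,5), t=4.8200
    cross x-line → (0,5), t=5.0345 (wall)
  → r_2 = 5.0345
beam 3: φ=-45°, α=195°
  d=(-0.9659,-0.2588)  start (5,2)  tX=0.3727 tY=2.2796  stride 1/|dx|=1.0353 1/|dy|=3.8637
    cross x-line → (4,2), t=0.3727
    cross x-line → (3,2), t=1.4080
    cross y-line → (3,1), t=2.2796
    cross x-line → (2,1), t=2.4433 (wall)
  → r_3 = 2.4433
beam 4: φ=0°, α=240°
  d=(-0.5000,-0.8660)  start (5,2)  tX=0.7200 tY=0.6813  stride 1/|dx|=2.0000 1/|dy|=1.1547
    cross y-line → (5,1), t=0.6813
    cross x-line → (4,1), t=0.7200
    cross y-line → (4,0), t=1.8360 (wall)
  → r_4 = 1.8360
beam 5: φ=45°, α=285°
  d=(0.2588,-0.9659)  start (5,2)  tX=2.4728 tY=0.6108  stride 1/|dx|=3.8637 1/|dy|=1.0353
    cross y-line → (5,1), t=0.6108
    cross y-line → (5,0), t=1.6461 (wall)
  → r_5 = 1.6461
beam 6: φ=90°, α=330°
  d=(0.8660,-0.5000)  start (5,2)  tX=0.7390 tY=1.1800  stride 1/|dx|=1.1547 1/|dy|=2.0000
    cross x-line → (6,2), t=0.7390 (wall)
  → r_6 = 0.7390
beam 7: φ=135°, α=15°
  d=(0.9659,0.2588)  start (5,2)  tX=0.6626 tY=1.5841  stride 1/|dx|=1.0353 1/|dy|=3.8637
    cross x-line → (6,2), t=0.6626 (wall)
  → r_7 = 0.6626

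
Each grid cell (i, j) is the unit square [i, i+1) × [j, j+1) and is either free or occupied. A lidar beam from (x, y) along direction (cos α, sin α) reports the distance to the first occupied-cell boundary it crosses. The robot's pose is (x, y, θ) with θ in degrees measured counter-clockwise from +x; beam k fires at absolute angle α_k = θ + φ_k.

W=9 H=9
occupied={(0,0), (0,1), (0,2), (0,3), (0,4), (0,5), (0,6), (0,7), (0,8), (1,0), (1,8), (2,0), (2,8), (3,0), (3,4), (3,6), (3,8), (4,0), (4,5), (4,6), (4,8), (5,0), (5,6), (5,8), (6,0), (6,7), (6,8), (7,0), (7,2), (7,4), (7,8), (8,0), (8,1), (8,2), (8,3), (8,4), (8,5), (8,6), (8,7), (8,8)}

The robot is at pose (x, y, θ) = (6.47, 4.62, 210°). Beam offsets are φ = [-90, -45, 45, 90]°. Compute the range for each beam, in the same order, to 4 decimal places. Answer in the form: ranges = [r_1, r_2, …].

ranges = [1.5935, 1.5219, 3.7477, 1.8706]

beam 1: φ=-90°, α=120°
  d=(-0.5000,0.8660)  start (6,4)  tX=0.9400 tY=0.4388  stride 1/|dx|=2.0000 1/|dy|=1.1547
    cross y-line → (6,5), t=0.4388
    cross x-line → (5,5), t=0.9400
    cross y-line → (5,6), t=1.5935 (wall)
  → r_1 = 1.5935
beam 2: φ=-45°, α=165°
  d=(-0.9659,0.2588)  start (6,4)  tX=0.4866 tY=1.4682  stride 1/|dx|=1.0353 1/|dy|=3.8637
    cross x-line → (5,4), t=0.4866
    cross y-line → (5,5), t=1.4682
    cross x-line → (4,5), t=1.5219 (wall)
  → r_2 = 1.5219
beam 3: φ=45°, α=255°
  d=(-0.2588,-0.9659)  start (6,4)  tX=1.8159 tY=0.6419  stride 1/|dx|=3.8637 1/|dy|=1.0353
    cross y-line → (6,3), t=0.6419
    cross y-line → (6,2), t=1.6771
    cross x-line → (5,2), t=1.8159
    cross y-line → (5,1), t=2.7124
    cross y-line → (5,0), t=3.7477 (wall)
  → r_3 = 3.7477
beam 4: φ=90°, α=300°
  d=(0.5000,-0.8660)  start (6,4)  tX=1.0600 tY=0.7159  stride 1/|dx|=2.0000 1/|dy|=1.1547
    cross y-line → (6,3), t=0.7159
    cross x-line → (7,3), t=1.0600
    cross y-line → (7,2), t=1.8706 (wall)
  → r_4 = 1.8706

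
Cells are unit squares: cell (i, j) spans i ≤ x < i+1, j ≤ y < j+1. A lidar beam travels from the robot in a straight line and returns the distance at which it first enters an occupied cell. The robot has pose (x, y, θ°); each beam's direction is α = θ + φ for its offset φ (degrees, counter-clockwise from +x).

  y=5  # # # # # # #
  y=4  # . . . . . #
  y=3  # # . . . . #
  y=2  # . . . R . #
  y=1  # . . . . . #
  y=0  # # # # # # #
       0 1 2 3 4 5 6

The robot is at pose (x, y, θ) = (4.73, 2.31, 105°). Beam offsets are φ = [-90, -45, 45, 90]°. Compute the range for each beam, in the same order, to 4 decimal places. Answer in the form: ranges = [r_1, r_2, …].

beam 1: φ=-90°, α=15°
  dir = (cos 15°, sin 15°) = (0.9659, 0.2588); from cell (4,2)
  next x-line at t=0.2795, next y-line at t=2.6660; Δt_x=1.0353, Δt_y=3.8637
    x: enter (5,2) at t=0.2795
    x: enter (6,2) at t=1.3148 ← occupied
  → r_1 = 1.3148
beam 2: φ=-45°, α=60°
  dir = (cos 60°, sin 60°) = (0.5000, 0.8660); from cell (4,2)
  next x-line at t=0.5400, next y-line at t=0.7967; Δt_x=2.0000, Δt_y=1.1547
    x: enter (5,2) at t=0.5400
    y: enter (5,3) at t=0.7967
    y: enter (5,4) at t=1.9514
    x: enter (6,4) at t=2.5400 ← occupied
  → r_2 = 2.5400
beam 3: φ=45°, α=150°
  dir = (cos 150°, sin 150°) = (-0.8660, 0.5000); from cell (4,2)
  next x-line at t=0.8429, next y-line at t=1.3800; Δt_x=1.1547, Δt_y=2.0000
    x: enter (3,2) at t=0.8429
    y: enter (3,3) at t=1.3800
    x: enter (2,3) at t=1.9976
    x: enter (1,3) at t=3.1523 ← occupied
  → r_3 = 3.1523
beam 4: φ=90°, α=195°
  dir = (cos 195°, sin 195°) = (-0.9659, -0.2588); from cell (4,2)
  next x-line at t=0.7558, next y-line at t=1.1977; Δt_x=1.0353, Δt_y=3.8637
    x: enter (3,2) at t=0.7558
    y: enter (3,1) at t=1.1977
    x: enter (2,1) at t=1.7910
    x: enter (1,1) at t=2.8263
    x: enter (0,1) at t=3.8616 ← occupied
  → r_4 = 3.8616

ranges = [1.3148, 2.5400, 3.1523, 3.8616]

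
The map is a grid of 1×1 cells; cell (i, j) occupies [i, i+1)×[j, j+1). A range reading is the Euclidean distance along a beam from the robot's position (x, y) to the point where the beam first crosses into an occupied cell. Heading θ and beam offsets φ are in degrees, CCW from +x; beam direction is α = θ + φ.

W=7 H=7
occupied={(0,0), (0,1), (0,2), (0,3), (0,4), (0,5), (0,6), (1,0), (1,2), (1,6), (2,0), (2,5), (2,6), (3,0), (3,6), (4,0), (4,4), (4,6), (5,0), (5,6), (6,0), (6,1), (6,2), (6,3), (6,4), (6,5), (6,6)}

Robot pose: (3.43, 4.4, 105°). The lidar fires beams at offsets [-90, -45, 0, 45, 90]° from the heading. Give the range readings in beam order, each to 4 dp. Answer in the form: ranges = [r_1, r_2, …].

ranges = [0.5901, 1.8475, 1.6564, 1.2000, 2.5157]

beam 1: φ=-90°, α=15°
  cosα=0.9659 sinα=0.2588 | (3,4) | tMaxX 0.5901 tMaxY 2.3182 | tΔX 1.0353 tΔY 3.8637
    t=0.5901 [x] (4,4) — stop
  → r_1 = 0.5901
beam 2: φ=-45°, α=60°
  cosα=0.5000 sinα=0.8660 | (3,4) | tMaxX 1.1400 tMaxY 0.6928 | tΔX 2.0000 tΔY 1.1547
    t=0.6928 [y] (3,5)
    t=1.1400 [x] (4,5)
    t=1.8475 [y] (4,6) — stop
  → r_2 = 1.8475
beam 3: φ=0°, α=105°
  cosα=-0.2588 sinα=0.9659 | (3,4) | tMaxX 1.6614 tMaxY 0.6212 | tΔX 3.8637 tΔY 1.0353
    t=0.6212 [y] (3,5)
    t=1.6564 [y] (3,6) — stop
  → r_3 = 1.6564
beam 4: φ=45°, α=150°
  cosα=-0.8660 sinα=0.5000 | (3,4) | tMaxX 0.4965 tMaxY 1.2000 | tΔX 1.1547 tΔY 2.0000
    t=0.4965 [x] (2,4)
    t=1.2000 [y] (2,5) — stop
  → r_4 = 1.2000
beam 5: φ=90°, α=195°
  cosα=-0.9659 sinα=-0.2588 | (3,4) | tMaxX 0.4452 tMaxY 1.5455 | tΔX 1.0353 tΔY 3.8637
    t=0.4452 [x] (2,4)
    t=1.4804 [x] (1,4)
    t=1.5455 [y] (1,3)
    t=2.5157 [x] (0,3) — stop
  → r_5 = 2.5157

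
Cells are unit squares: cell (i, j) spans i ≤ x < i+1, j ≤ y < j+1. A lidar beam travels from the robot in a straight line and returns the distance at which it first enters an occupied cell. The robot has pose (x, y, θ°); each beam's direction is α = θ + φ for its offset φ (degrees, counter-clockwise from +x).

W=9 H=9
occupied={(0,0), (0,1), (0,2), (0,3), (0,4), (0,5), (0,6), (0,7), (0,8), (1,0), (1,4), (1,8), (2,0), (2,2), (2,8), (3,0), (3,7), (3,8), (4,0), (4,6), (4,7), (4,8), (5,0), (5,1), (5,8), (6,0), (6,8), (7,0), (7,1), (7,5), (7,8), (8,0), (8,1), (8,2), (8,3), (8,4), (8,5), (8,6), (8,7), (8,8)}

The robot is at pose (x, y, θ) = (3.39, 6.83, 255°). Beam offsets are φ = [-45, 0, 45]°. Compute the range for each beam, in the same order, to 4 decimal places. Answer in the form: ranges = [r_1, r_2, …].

ranges = [2.7597, 3.9651, 6.7319]

beam 1: φ=-45°, α=210°
  d=(-0.8660,-0.5000)  start (3,6)  tX=0.4503 tY=1.6600  stride 1/|dx|=1.1547 1/|dy|=2.0000
    cross x-line → (2,6), t=0.4503
    cross x-line → (1,6), t=1.6050
    cross y-line → (1,5), t=1.6600
    cross x-line → (0,5), t=2.7597 (wall)
  → r_1 = 2.7597
beam 2: φ=0°, α=255°
  d=(-0.2588,-0.9659)  start (3,6)  tX=1.5068 tY=0.8593  stride 1/|dx|=3.8637 1/|dy|=1.0353
    cross y-line → (3,5), t=0.8593
    cross x-line → (2,5), t=1.5068
    cross y-line → (2,4), t=1.8946
    cross y-line → (2,3), t=2.9298
    cross y-line → (2,2), t=3.9651 (wall)
  → r_2 = 3.9651
beam 3: φ=45°, α=300°
  d=(0.5000,-0.8660)  start (3,6)  tX=1.2200 tY=0.9584  stride 1/|dx|=2.0000 1/|dy|=1.1547
    cross y-line → (3,5), t=0.9584
    cross x-line → (4,5), t=1.2200
    cross y-line → (4,4), t=2.1131
    cross x-line → (5,4), t=3.2200
    cross y-line → (5,3), t=3.2678
    cross y-line → (5,2), t=4.4225
    cross x-line → (6,2), t=5.2200
    cross y-line → (6,1), t=5.5772
    cross y-line → (6,0), t=6.7319 (wall)
  → r_3 = 6.7319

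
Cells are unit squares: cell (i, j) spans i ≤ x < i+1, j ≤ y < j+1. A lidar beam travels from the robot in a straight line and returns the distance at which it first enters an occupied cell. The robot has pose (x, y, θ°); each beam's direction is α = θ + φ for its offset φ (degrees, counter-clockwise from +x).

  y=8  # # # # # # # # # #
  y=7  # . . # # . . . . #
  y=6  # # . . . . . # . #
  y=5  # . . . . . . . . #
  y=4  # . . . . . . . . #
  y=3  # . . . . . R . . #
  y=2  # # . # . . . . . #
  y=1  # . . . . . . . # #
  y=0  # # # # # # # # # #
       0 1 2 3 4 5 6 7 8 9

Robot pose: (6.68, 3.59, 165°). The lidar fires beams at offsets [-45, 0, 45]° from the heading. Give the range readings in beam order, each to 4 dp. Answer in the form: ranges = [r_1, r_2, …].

ranges = [3.9375, 5.8804, 3.0946]

beam 1: φ=-45°, α=120°
  dir = (cos 120°, sin 120°) = (-0.5000, 0.8660); from cell (6,3)
  next x-line at t=1.3600, next y-line at t=0.4734; Δt_x=2.0000, Δt_y=1.1547
    y: enter (6,4) at t=0.4734
    x: enter (5,4) at t=1.3600
    y: enter (5,5) at t=1.6281
    y: enter (5,6) at t=2.7828
    x: enter (4,6) at t=3.3600
    y: enter (4,7) at t=3.9375 ← occupied
  → r_1 = 3.9375
beam 2: φ=0°, α=165°
  dir = (cos 165°, sin 165°) = (-0.9659, 0.2588); from cell (6,3)
  next x-line at t=0.7040, next y-line at t=1.5841; Δt_x=1.0353, Δt_y=3.8637
    x: enter (5,3) at t=0.7040
    y: enter (5,4) at t=1.5841
    x: enter (4,4) at t=1.7393
    x: enter (3,4) at t=2.7745
    x: enter (2,4) at t=3.8098
    x: enter (1,4) at t=4.8451
    y: enter (1,5) at t=5.4478
    x: enter (0,5) at t=5.8804 ← occupied
  → r_2 = 5.8804
beam 3: φ=45°, α=210°
  dir = (cos 210°, sin 210°) = (-0.8660, -0.5000); from cell (6,3)
  next x-line at t=0.7852, next y-line at t=1.1800; Δt_x=1.1547, Δt_y=2.0000
    x: enter (5,3) at t=0.7852
    y: enter (5,2) at t=1.1800
    x: enter (4,2) at t=1.9399
    x: enter (3,2) at t=3.0946 ← occupied
  → r_3 = 3.0946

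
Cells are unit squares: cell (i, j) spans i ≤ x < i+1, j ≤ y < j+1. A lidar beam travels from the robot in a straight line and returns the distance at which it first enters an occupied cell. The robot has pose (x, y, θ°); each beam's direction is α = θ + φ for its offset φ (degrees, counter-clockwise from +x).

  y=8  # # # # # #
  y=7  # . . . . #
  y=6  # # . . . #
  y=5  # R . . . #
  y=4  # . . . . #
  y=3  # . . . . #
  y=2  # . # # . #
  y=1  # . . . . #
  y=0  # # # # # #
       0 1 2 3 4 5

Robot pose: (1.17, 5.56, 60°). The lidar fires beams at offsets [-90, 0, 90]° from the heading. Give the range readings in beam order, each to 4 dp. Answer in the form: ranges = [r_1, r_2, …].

ranges = [4.4225, 0.5081, 0.1963]

beam 1: φ=-90°, α=330°
  cosα=0.8660 sinα=-0.5000 | (1,5) | tMaxX 0.9584 tMaxY 1.1200 | tΔX 1.1547 tΔY 2.0000
    t=0.9584 [x] (2,5)
    t=1.1200 [y] (2,4)
    t=2.1131 [x] (3,4)
    t=3.1200 [y] (3,3)
    t=3.2678 [x] (4,3)
    t=4.4225 [x] (5,3) — stop
  → r_1 = 4.4225
beam 2: φ=0°, α=60°
  cosα=0.5000 sinα=0.8660 | (1,5) | tMaxX 1.6600 tMaxY 0.5081 | tΔX 2.0000 tΔY 1.1547
    t=0.5081 [y] (1,6) — stop
  → r_2 = 0.5081
beam 3: φ=90°, α=150°
  cosα=-0.8660 sinα=0.5000 | (1,5) | tMaxX 0.1963 tMaxY 0.8800 | tΔX 1.1547 tΔY 2.0000
    t=0.1963 [x] (0,5) — stop
  → r_3 = 0.1963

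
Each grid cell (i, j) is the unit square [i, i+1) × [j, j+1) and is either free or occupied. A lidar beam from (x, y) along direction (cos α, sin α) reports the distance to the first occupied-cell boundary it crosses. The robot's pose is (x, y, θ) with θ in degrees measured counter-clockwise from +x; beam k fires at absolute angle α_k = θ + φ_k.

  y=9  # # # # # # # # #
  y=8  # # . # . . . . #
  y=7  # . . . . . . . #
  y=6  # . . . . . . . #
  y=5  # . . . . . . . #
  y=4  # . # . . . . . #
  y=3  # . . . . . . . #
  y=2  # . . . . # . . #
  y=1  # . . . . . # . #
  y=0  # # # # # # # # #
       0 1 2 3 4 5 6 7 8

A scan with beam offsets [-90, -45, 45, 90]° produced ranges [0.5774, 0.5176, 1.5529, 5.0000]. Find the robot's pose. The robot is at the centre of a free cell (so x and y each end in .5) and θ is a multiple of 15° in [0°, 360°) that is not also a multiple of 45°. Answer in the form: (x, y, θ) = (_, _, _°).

Enumerate (i+0.5, j+0.5, θ) over the 51 free cells and 16 admissible headings. For each, cast all 4 beams and compare to the given ranges.
  (4.5, 1.5, 300°): beam 1 = 1.0000 ≠ 0.5774 ✗
  (1.5, 4.5, 120°): beam 2 = 4.6587 ≠ 0.5176 ✗
  (4.5, 3.5, 240°): beam 1 = 1.7321 ≠ 0.5774 ✗
  …
  (5.5, 8.5, 150°): r_1=0.5774, r_2=0.5176, r_3=1.5529, r_4=5.0000 — all match ✓
Unique over the lattice → pose = (5.5, 8.5, 150°).

(x, y, θ) = (5.5, 8.5, 150°)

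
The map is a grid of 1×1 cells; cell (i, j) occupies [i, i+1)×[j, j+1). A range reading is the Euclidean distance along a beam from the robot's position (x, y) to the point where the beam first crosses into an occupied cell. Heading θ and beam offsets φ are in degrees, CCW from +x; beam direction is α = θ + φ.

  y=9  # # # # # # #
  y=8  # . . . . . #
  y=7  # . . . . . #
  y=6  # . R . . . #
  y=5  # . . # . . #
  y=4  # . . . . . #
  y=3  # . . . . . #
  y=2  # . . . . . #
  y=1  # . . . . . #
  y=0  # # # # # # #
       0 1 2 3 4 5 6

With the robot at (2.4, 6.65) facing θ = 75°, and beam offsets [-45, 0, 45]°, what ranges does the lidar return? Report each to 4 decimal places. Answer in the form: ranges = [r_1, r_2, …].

ranges = [4.1569, 2.4329, 2.7135]

beam 1: φ=-45°, α=30°
  d=(0.8660,0.5000)  start (2,6)  tX=0.6928 tY=0.7000  stride 1/|dx|=1.1547 1/|dy|=2.0000
    cross x-line → (3,6), t=0.6928
    cross y-line → (3,7), t=0.7000
    cross x-line → (4,7), t=1.8475
    cross y-line → (4,8), t=2.7000
    cross x-line → (5,8), t=3.0022
    cross x-line → (6,8), t=4.1569 (wall)
  → r_1 = 4.1569
beam 2: φ=0°, α=75°
  d=(0.2588,0.9659)  start (2,6)  tX=2.3182 tY=0.3623  stride 1/|dx|=3.8637 1/|dy|=1.0353
    cross y-line → (2,7), t=0.3623
    cross y-line → (2,8), t=1.3976
    cross x-line → (3,8), t=2.3182
    cross y-line → (3,9), t=2.4329 (wall)
  → r_2 = 2.4329
beam 3: φ=45°, α=120°
  d=(-0.5000,0.8660)  start (2,6)  tX=0.8000 tY=0.4041  stride 1/|dx|=2.0000 1/|dy|=1.1547
    cross y-line → (2,7), t=0.4041
    cross x-line → (1,7), t=0.8000
    cross y-line → (1,8), t=1.5588
    cross y-line → (1,9), t=2.7135 (wall)
  → r_3 = 2.7135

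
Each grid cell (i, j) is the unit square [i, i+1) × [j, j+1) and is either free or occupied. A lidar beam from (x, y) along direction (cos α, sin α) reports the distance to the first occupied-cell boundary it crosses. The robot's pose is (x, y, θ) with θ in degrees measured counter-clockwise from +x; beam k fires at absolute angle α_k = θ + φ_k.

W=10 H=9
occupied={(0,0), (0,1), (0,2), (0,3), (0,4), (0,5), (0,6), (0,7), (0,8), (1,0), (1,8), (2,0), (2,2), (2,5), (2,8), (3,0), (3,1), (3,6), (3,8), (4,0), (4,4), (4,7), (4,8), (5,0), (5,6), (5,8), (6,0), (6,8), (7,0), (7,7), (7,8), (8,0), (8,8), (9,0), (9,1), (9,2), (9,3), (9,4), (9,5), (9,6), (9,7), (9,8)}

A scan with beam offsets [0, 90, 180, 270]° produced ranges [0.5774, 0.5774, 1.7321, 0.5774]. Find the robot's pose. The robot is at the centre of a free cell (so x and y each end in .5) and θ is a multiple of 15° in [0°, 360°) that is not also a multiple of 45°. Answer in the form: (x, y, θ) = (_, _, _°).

(x, y, θ) = (2.5, 1.5, 330°)

Enumerate (i+0.5, j+0.5, θ) over the 48 free cells and 16 admissible headings. For each, cast all 4 beams and compare to the given ranges.
  (2.5, 7.5, 330°): beam 1 = 1.0000 ≠ 0.5774 ✗
  (6.5, 4.5, 330°): beam 1 = 2.8868 ≠ 0.5774 ✗
  (8.5, 1.5, 30°): beam 2 = 5.1962 ≠ 0.5774 ✗
  (1.5, 7.5, 60°): beam 3 = 1.0000 ≠ 1.7321 ✗
  …
  (2.5, 1.5, 330°): r_1=0.5774, r_2=0.5774, r_3=1.7321, r_4=0.5774 — all match ✓
Unique over the lattice → pose = (2.5, 1.5, 330°).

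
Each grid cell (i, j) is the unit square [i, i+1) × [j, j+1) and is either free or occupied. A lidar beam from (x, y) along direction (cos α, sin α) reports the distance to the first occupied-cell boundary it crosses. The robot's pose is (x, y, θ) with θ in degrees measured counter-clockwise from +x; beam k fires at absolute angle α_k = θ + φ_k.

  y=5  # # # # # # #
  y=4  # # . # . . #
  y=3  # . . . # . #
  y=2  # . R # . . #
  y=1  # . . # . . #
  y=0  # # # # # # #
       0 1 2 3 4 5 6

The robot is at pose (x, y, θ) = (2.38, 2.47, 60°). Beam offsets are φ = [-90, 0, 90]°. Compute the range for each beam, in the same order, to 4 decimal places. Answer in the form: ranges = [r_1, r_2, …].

ranges = [0.7159, 1.7667, 1.5935]

beam 1: φ=-90°, α=330°
  d=(0.8660,-0.5000)  start (2,2)  tX=0.7159 tY=0.9400  stride 1/|dx|=1.1547 1/|dy|=2.0000
    cross x-line → (3,2), t=0.7159 (wall)
  → r_1 = 0.7159
beam 2: φ=0°, α=60°
  d=(0.5000,0.8660)  start (2,2)  tX=1.2400 tY=0.6120  stride 1/|dx|=2.0000 1/|dy|=1.1547
    cross y-line → (2,3), t=0.6120
    cross x-line → (3,3), t=1.2400
    cross y-line → (3,4), t=1.7667 (wall)
  → r_2 = 1.7667
beam 3: φ=90°, α=150°
  d=(-0.8660,0.5000)  start (2,2)  tX=0.4388 tY=1.0600  stride 1/|dx|=1.1547 1/|dy|=2.0000
    cross x-line → (1,2), t=0.4388
    cross y-line → (1,3), t=1.0600
    cross x-line → (0,3), t=1.5935 (wall)
  → r_3 = 1.5935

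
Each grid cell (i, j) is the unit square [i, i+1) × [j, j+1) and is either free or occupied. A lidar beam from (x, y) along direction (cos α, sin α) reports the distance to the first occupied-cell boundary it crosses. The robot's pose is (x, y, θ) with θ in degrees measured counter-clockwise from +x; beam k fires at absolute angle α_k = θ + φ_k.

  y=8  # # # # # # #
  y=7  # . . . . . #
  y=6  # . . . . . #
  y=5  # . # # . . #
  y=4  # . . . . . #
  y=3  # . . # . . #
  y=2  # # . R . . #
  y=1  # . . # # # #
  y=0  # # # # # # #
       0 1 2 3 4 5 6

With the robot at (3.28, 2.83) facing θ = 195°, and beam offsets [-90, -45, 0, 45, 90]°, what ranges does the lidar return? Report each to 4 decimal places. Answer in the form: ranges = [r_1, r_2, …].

ranges = [0.1760, 2.6327, 1.3252, 2.1131, 0.8593]

beam 1: φ=-90°, α=105°
  direction (-0.2588, 0.9659); cell (3,2); t to first gridline: x 1.0818, y 0.1760 (then +3.8637 / +1.0353)
    (3,3) via y @ 0.1760  # hit
  → r_1 = 0.1760
beam 2: φ=-45°, α=150°
  direction (-0.8660, 0.5000); cell (3,2); t to first gridline: x 0.3233, y 0.3400 (then +1.1547 / +2.0000)
    (2,2) via x @ 0.3233
    (2,3) via y @ 0.3400
    (1,3) via x @ 1.4780
    (1,4) via y @ 2.3400
    (0,4) via x @ 2.6327  # hit
  → r_2 = 2.6327
beam 3: φ=0°, α=195°
  direction (-0.9659, -0.2588); cell (3,2); t to first gridline: x 0.2899, y 3.2069 (then +1.0353 / +3.8637)
    (2,2) via x @ 0.2899
    (1,2) via x @ 1.3252  # hit
  → r_3 = 1.3252
beam 4: φ=45°, α=240°
  direction (-0.5000, -0.8660); cell (3,2); t to first gridline: x 0.5600, y 0.9584 (then +2.0000 / +1.1547)
    (2,2) via x @ 0.5600
    (2,1) via y @ 0.9584
    (2,0) via y @ 2.1131  # hit
  → r_4 = 2.1131
beam 5: φ=90°, α=285°
  direction (0.2588, -0.9659); cell (3,2); t to first gridline: x 2.7819, y 0.8593 (then +3.8637 / +1.0353)
    (3,1) via y @ 0.8593  # hit
  → r_5 = 0.8593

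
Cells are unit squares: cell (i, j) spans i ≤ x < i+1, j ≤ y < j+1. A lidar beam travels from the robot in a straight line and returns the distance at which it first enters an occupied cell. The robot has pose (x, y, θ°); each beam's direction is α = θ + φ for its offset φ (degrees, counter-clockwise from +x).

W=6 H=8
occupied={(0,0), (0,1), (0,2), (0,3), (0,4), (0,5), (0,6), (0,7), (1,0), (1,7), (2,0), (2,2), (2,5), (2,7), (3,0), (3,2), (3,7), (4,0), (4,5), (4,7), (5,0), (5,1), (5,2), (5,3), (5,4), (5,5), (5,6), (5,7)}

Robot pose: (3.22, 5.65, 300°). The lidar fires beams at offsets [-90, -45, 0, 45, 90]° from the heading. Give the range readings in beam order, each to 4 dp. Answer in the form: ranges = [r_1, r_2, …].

ranges = [0.2540, 2.7435, 3.5600, 0.8075, 2.0554]

beam 1: φ=-90°, α=210°
  d=(-0.8660,-0.5000)  start (3,5)  tX=0.2540 tY=1.3000  stride 1/|dx|=1.1547 1/|dy|=2.0000
    cross x-line → (2,5), t=0.2540 (wall)
  → r_1 = 0.2540
beam 2: φ=-45°, α=255°
  d=(-0.2588,-0.9659)  start (3,5)  tX=0.8500 tY=0.6729  stride 1/|dx|=3.8637 1/|dy|=1.0353
    cross y-line → (3,4), t=0.6729
    cross x-line → (2,4), t=0.8500
    cross y-line → (2,3), t=1.7082
    cross y-line → (2,2), t=2.7435 (wall)
  → r_2 = 2.7435
beam 3: φ=0°, α=300°
  d=(0.5000,-0.8660)  start (3,5)  tX=1.5600 tY=0.7506  stride 1/|dx|=2.0000 1/|dy|=1.1547
    cross y-line → (3,4), t=0.7506
    cross x-line → (4,4), t=1.5600
    cross y-line → (4,3), t=1.9053
    cross y-line → (4,2), t=3.0600
    cross x-line → (5,2), t=3.5600 (wall)
  → r_3 = 3.5600
beam 4: φ=45°, α=345°
  d=(0.9659,-0.2588)  start (3,5)  tX=0.8075 tY=2.5114  stride 1/|dx|=1.0353 1/|dy|=3.8637
    cross x-line → (4,5), t=0.8075 (wall)
  → r_4 = 0.8075
beam 5: φ=90°, α=30°
  d=(0.8660,0.5000)  start (3,5)  tX=0.9007 tY=0.7000  stride 1/|dx|=1.1547 1/|dy|=2.0000
    cross y-line → (3,6), t=0.7000
    cross x-line → (4,6), t=0.9007
    cross x-line → (5,6), t=2.0554 (wall)
  → r_5 = 2.0554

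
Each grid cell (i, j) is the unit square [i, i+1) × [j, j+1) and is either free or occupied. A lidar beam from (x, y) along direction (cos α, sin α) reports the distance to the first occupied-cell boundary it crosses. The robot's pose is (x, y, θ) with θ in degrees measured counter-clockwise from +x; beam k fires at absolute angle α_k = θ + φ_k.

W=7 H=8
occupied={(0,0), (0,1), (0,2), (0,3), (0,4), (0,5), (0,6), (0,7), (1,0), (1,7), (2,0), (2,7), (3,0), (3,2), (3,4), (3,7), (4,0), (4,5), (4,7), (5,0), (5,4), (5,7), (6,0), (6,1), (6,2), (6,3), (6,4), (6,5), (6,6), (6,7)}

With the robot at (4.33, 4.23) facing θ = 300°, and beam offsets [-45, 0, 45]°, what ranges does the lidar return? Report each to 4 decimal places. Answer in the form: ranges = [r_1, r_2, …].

beam 1: φ=-45°, α=255°
  cosα=-0.2588 sinα=-0.9659 | (4,4) | tMaxX 1.2750 tMaxY 0.2381 | tΔX 3.8637 tΔY 1.0353
    t=0.2381 [y] (4,3)
    t=1.2734 [y] (4,2)
    t=1.2750 [x] (3,2) — stop
  → r_1 = 1.2750
beam 2: φ=0°, α=300°
  cosα=0.5000 sinα=-0.8660 | (4,4) | tMaxX 1.3400 tMaxY 0.2656 | tΔX 2.0000 tΔY 1.1547
    t=0.2656 [y] (4,3)
    t=1.3400 [x] (5,3)
    t=1.4203 [y] (5,2)
    t=2.5750 [y] (5,1)
    t=3.3400 [x] (6,1) — stop
  → r_2 = 3.3400
beam 3: φ=45°, α=345°
  cosα=0.9659 sinα=-0.2588 | (4,4) | tMaxX 0.6936 tMaxY 0.8887 | tΔX 1.0353 tΔY 3.8637
    t=0.6936 [x] (5,4) — stop
  → r_3 = 0.6936

ranges = [1.2750, 3.3400, 0.6936]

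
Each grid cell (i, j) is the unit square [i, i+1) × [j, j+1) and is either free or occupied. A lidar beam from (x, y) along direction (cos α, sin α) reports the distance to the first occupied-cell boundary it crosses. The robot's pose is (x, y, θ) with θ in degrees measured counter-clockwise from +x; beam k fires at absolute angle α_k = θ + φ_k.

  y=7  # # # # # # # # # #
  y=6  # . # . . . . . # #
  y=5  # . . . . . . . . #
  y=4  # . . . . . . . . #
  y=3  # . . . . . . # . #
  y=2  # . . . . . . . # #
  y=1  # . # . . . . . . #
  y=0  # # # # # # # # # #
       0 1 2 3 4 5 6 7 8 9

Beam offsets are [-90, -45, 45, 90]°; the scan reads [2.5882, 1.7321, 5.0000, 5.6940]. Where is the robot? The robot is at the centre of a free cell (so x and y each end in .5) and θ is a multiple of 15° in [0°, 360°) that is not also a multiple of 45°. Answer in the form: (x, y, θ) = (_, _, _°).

(x, y, θ) = (3.5, 3.5, 285°)

Enumerate (i+0.5, j+0.5, θ) over the 43 free cells and 16 admissible headings. For each, cast all 4 beams and compare to the given ranges.
  (1.5, 3.5, 75°): beam 1 = 7.7646 ≠ 2.5882 ✗
  (4.5, 2.5, 285°): beam 1 = 1.9319 ≠ 2.5882 ✗
  (1.5, 4.5, 120°): beam 1 = 5.0000 ≠ 2.5882 ✗
  …
  (3.5, 3.5, 285°): r_1=2.5882, r_2=1.7321, r_3=5.0000, r_4=5.6940 — all match ✓
Only this pose fits every beam.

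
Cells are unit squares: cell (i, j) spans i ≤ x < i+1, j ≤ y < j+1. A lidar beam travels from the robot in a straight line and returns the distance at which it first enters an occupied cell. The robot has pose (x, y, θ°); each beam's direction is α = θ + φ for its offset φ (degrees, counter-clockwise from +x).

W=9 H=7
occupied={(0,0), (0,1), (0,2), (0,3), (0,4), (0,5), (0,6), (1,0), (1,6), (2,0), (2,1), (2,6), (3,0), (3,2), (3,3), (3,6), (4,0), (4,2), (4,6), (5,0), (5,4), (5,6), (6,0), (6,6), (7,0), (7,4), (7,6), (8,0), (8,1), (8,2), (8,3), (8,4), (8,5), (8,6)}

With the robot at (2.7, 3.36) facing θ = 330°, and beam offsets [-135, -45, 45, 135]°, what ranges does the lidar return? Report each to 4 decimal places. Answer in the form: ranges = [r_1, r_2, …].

ranges = [1.7600, 1.1591, 0.3106, 2.7331]

beam 1: φ=-135°, α=195°
  cosα=-0.9659 sinα=-0.2588 | (2,3) | tMaxX 0.7247 tMaxY 1.3909 | tΔX 1.0353 tΔY 3.8637
    t=0.7247 [x] (1,3)
    t=1.3909 [y] (1,2)
    t=1.7600 [x] (0,2) — stop
  → r_1 = 1.7600
beam 2: φ=-45°, α=285°
  cosα=0.2588 sinα=-0.9659 | (2,3) | tMaxX 1.1591 tMaxY 0.3727 | tΔX 3.8637 tΔY 1.0353
    t=0.3727 [y] (2,2)
    t=1.1591 [x] (3,2) — stop
  → r_2 = 1.1591
beam 3: φ=45°, α=15°
  cosα=0.9659 sinα=0.2588 | (2,3) | tMaxX 0.3106 tMaxY 2.4728 | tΔX 1.0353 tΔY 3.8637
    t=0.3106 [x] (3,3) — stop
  → r_3 = 0.3106
beam 4: φ=135°, α=105°
  cosα=-0.2588 sinα=0.9659 | (2,3) | tMaxX 2.7046 tMaxY 0.6626 | tΔX 3.8637 tΔY 1.0353
    t=0.6626 [y] (2,4)
    t=1.6979 [y] (2,5)
    t=2.7046 [x] (1,5)
    t=2.7331 [y] (1,6) — stop
  → r_4 = 2.7331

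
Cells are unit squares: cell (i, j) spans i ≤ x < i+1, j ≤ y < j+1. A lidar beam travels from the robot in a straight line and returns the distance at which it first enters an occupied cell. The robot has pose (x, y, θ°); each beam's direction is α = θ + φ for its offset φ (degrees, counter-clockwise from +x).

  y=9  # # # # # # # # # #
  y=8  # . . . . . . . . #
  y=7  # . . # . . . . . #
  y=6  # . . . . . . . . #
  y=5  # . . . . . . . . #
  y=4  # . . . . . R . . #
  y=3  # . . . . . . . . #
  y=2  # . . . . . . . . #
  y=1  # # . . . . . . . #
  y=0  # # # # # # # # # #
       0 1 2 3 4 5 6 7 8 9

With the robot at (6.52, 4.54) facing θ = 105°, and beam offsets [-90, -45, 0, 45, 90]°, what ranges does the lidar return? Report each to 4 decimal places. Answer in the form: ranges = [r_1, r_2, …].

ranges = [2.5675, 4.9600, 4.6173, 6.3739, 5.7147]

beam 1: φ=-90°, α=15°
  dir = (cos 15°, sin 15°) = (0.9659, 0.2588); from cell (6,4)
  next x-line at t=0.4969, next y-line at t=1.7773; Δt_x=1.0353, Δt_y=3.8637
    x: enter (7,4) at t=0.4969
    x: enter (8,4) at t=1.5322
    y: enter (8,5) at t=1.7773
    x: enter (9,5) at t=2.5675 ← occupied
  → r_1 = 2.5675
beam 2: φ=-45°, α=60°
  dir = (cos 60°, sin 60°) = (0.5000, 0.8660); from cell (6,4)
  next x-line at t=0.9600, next y-line at t=0.5312; Δt_x=2.0000, Δt_y=1.1547
    y: enter (6,5) at t=0.5312
    x: enter (7,5) at t=0.9600
    y: enter (7,6) at t=1.6859
    y: enter (7,7) at t=2.8406
    x: enter (8,7) at t=2.9600
    y: enter (8,8) at t=3.9953
    x: enter (9,8) at t=4.9600 ← occupied
  → r_2 = 4.9600
beam 3: φ=0°, α=105°
  dir = (cos 105°, sin 105°) = (-0.2588, 0.9659); from cell (6,4)
  next x-line at t=2.0091, next y-line at t=0.4762; Δt_x=3.8637, Δt_y=1.0353
    y: enter (6,5) at t=0.4762
    y: enter (6,6) at t=1.5115
    x: enter (5,6) at t=2.0091
    y: enter (5,7) at t=2.5468
    y: enter (5,8) at t=3.5821
    y: enter (5,9) at t=4.6173 ← occupied
  → r_3 = 4.6173
beam 4: φ=45°, α=150°
  dir = (cos 150°, sin 150°) = (-0.8660, 0.5000); from cell (6,4)
  next x-line at t=0.6004, next y-line at t=0.9200; Δt_x=1.1547, Δt_y=2.0000
    x: enter (5,4) at t=0.6004
    y: enter (5,5) at t=0.9200
    x: enter (4,5) at t=1.7551
    x: enter (3,5) at t=2.9098
    y: enter (3,6) at t=2.9200
    x: enter (2,6) at t=4.0645
    y: enter (2,7) at t=4.9200
    x: enter (1,7) at t=5.2192
    x: enter (0,7) at t=6.3739 ← occupied
  → r_4 = 6.3739
beam 5: φ=90°, α=195°
  dir = (cos 195°, sin 195°) = (-0.9659, -0.2588); from cell (6,4)
  next x-line at t=0.5383, next y-line at t=2.0864; Δt_x=1.0353, Δt_y=3.8637
    x: enter (5,4) at t=0.5383
    x: enter (4,4) at t=1.5736
    y: enter (4,3) at t=2.0864
    x: enter (3,3) at t=2.6089
    x: enter (2,3) at t=3.6442
    x: enter (1,3) at t=4.6794
    x: enter (0,3) at t=5.7147 ← occupied
  → r_5 = 5.7147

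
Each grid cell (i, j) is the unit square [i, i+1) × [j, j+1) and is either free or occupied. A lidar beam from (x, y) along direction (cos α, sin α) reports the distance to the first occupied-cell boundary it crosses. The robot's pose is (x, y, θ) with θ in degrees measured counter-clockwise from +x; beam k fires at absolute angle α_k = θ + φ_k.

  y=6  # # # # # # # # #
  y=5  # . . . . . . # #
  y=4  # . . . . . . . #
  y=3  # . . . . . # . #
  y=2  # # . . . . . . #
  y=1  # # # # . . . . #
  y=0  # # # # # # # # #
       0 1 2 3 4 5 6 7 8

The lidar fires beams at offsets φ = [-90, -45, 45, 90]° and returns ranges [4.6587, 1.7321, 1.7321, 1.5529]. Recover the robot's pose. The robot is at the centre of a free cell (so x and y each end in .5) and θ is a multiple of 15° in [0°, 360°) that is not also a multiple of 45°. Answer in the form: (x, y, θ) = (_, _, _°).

(x, y, θ) = (2.5, 4.5, 105°)

Enumerate (i+0.5, j+0.5, θ) over the 29 free cells and 16 admissible headings. For each, cast all 4 beams and compare to the given ranges.
  (4.5, 1.5, 300°): beam 1 = 0.5774 ≠ 4.6587 ✗
  (6.5, 4.5, 30°): beam 1 = 0.5774 ≠ 4.6587 ✗
  (7.5, 1.5, 285°): beam 1 = 1.9319 ≠ 4.6587 ✗
  …
  (2.5, 4.5, 105°): r_1=4.6587, r_2=1.7321, r_3=1.7321, r_4=1.5529 — all match ✓
No second candidate reproduces the full scan.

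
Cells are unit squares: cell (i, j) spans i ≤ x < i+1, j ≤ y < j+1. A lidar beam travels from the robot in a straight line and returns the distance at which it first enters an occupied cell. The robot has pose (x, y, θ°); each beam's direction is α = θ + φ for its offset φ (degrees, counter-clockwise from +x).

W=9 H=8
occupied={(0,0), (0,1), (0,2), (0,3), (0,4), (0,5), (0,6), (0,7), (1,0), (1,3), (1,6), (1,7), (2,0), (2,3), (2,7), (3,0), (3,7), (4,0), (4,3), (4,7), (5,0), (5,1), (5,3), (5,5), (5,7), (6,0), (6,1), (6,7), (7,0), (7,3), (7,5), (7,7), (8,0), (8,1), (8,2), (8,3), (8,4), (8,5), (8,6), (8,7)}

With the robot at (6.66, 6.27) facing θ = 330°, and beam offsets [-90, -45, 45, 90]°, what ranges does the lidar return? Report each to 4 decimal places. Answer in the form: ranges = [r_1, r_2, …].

ranges = [1.3200, 1.3137, 1.3873, 0.8429]

beam 1: φ=-90°, α=240°
  cosα=-0.5000 sinα=-0.8660 | (6,6) | tMaxX 1.3200 tMaxY 0.3118 | tΔX 2.0000 tΔY 1.1547
    t=0.3118 [y] (6,5)
    t=1.3200 [x] (5,5) — stop
  → r_1 = 1.3200
beam 2: φ=-45°, α=285°
  cosα=0.2588 sinα=-0.9659 | (6,6) | tMaxX 1.3137 tMaxY 0.2795 | tΔX 3.8637 tΔY 1.0353
    t=0.2795 [y] (6,5)
    t=1.3137 [x] (7,5) — stop
  → r_2 = 1.3137
beam 3: φ=45°, α=15°
  cosα=0.9659 sinα=0.2588 | (6,6) | tMaxX 0.3520 tMaxY 2.8205 | tΔX 1.0353 tΔY 3.8637
    t=0.3520 [x] (7,6)
    t=1.3873 [x] (8,6) — stop
  → r_3 = 1.3873
beam 4: φ=90°, α=60°
  cosα=0.5000 sinα=0.8660 | (6,6) | tMaxX 0.6800 tMaxY 0.8429 | tΔX 2.0000 tΔY 1.1547
    t=0.6800 [x] (7,6)
    t=0.8429 [y] (7,7) — stop
  → r_4 = 0.8429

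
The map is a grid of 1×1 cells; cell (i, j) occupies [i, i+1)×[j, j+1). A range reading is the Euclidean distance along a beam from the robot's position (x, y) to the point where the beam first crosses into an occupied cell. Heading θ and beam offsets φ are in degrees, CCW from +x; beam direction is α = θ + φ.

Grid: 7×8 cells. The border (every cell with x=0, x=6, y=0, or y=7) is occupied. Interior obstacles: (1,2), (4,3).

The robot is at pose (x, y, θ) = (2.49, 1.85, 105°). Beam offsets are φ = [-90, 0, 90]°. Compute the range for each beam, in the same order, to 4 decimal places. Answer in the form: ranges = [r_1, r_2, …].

beam 1: φ=-90°, α=15°
  dir = (cos 15°, sin 15°) = (0.9659, 0.2588); from cell (2,1)
  next x-line at t=0.5280, next y-line at t=0.5796; Δt_x=1.0353, Δt_y=3.8637
    x: enter (3,1) at t=0.5280
    y: enter (3,2) at t=0.5796
    x: enter (4,2) at t=1.5633
    x: enter (5,2) at t=2.5985
    x: enter (6,2) at t=3.6338 ← occupied
  → r_1 = 3.6338
beam 2: φ=0°, α=105°
  dir = (cos 105°, sin 105°) = (-0.2588, 0.9659); from cell (2,1)
  next x-line at t=1.8932, next y-line at t=0.1553; Δt_x=3.8637, Δt_y=1.0353
    y: enter (2,2) at t=0.1553
    y: enter (2,3) at t=1.1906
    x: enter (1,3) at t=1.8932
    y: enter (1,4) at t=2.2258
    y: enter (1,5) at t=3.2611
    y: enter (1,6) at t=4.2964
    y: enter (1,7) at t=5.3317 ← occupied
  → r_2 = 5.3317
beam 3: φ=90°, α=195°
  dir = (cos 195°, sin 195°) = (-0.9659, -0.2588); from cell (2,1)
  next x-line at t=0.5073, next y-line at t=3.2841; Δt_x=1.0353, Δt_y=3.8637
    x: enter (1,1) at t=0.5073
    x: enter (0,1) at t=1.5426 ← occupied
  → r_3 = 1.5426

ranges = [3.6338, 5.3317, 1.5426]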